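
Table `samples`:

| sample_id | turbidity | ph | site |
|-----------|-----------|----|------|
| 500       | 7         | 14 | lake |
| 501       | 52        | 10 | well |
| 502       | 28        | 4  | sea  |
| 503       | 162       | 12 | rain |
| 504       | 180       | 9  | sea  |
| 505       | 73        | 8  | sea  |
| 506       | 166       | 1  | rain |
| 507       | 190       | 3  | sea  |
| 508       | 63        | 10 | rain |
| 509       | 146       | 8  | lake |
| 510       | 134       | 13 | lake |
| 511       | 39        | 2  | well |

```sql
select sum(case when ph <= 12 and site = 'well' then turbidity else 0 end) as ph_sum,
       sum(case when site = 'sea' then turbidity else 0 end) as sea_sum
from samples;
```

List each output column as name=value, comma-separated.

[ph_sum: ph <= 12 and site = 'well']
sample_id=500: ✗
sample_id=501: ✓ → 52
sample_id=502: ✗
sample_id=503: ✗
sample_id=504: ✗
sample_id=505: ✗
sample_id=506: ✗
sample_id=507: ✗
sample_id=508: ✗
sample_id=509: ✗
sample_id=510: ✗
sample_id=511: ✓ → 39
ph_sum = 52 + 39 = 91
—
[sea_sum: site = 'sea']
sample_id=500: ✗
sample_id=501: ✗
sample_id=502: ✓ → 28
sample_id=503: ✗
sample_id=504: ✓ → 180
sample_id=505: ✓ → 73
sample_id=506: ✗
sample_id=507: ✓ → 190
sample_id=508: ✗
sample_id=509: ✗
sample_id=510: ✗
sample_id=511: ✗
sea_sum = 28 + 180 + 73 + 190 = 471

ph_sum=91, sea_sum=471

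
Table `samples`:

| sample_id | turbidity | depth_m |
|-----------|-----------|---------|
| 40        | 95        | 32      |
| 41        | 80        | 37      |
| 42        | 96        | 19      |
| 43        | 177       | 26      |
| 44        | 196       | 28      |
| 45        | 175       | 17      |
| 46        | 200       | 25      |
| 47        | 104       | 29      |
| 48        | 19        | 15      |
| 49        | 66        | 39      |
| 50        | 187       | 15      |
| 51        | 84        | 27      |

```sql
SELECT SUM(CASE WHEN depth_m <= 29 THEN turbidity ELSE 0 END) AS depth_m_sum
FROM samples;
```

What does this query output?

sample_id=40: ✗
sample_id=41: ✗
sample_id=42: ✓ → 96
sample_id=43: ✓ → 177
sample_id=44: ✓ → 196
sample_id=45: ✓ → 175
sample_id=46: ✓ → 200
sample_id=47: ✓ → 104
sample_id=48: ✓ → 19
sample_id=49: ✗
sample_id=50: ✓ → 187
sample_id=51: ✓ → 84
depth_m_sum = 96 + 177 + 196 + 175 + 200 + 104 + 19 + 187 + 84 = 1238

1238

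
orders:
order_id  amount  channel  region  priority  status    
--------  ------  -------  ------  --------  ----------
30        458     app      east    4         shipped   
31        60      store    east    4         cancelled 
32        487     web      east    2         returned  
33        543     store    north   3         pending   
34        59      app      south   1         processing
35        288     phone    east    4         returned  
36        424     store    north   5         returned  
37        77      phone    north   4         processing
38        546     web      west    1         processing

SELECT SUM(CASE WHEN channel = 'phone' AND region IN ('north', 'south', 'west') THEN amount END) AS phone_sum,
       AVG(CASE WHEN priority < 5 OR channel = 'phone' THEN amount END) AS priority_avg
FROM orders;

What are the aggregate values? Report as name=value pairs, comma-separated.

[phone_sum: channel = 'phone' AND region IN ('north', 'south', 'west')]
order_id=30: ✗
order_id=31: ✗
order_id=32: ✗
order_id=33: ✗
order_id=34: ✗
order_id=35: ✗
order_id=36: ✗
order_id=37: ✓ → 77
order_id=38: ✗
phone_sum = 77
—
[priority_avg: priority < 5 OR channel = 'phone']
order_id=30: ✓ → 458
order_id=31: ✓ → 60
order_id=32: ✓ → 487
order_id=33: ✓ → 543
order_id=34: ✓ → 59
order_id=35: ✓ → 288
order_id=36: ✗
order_id=37: ✓ → 77
order_id=38: ✓ → 546
priority_avg = (458 + 60 + 487 + 543 + 59 + 288 + 77 + 546) / 8 = 314.75

phone_sum=77, priority_avg=314.75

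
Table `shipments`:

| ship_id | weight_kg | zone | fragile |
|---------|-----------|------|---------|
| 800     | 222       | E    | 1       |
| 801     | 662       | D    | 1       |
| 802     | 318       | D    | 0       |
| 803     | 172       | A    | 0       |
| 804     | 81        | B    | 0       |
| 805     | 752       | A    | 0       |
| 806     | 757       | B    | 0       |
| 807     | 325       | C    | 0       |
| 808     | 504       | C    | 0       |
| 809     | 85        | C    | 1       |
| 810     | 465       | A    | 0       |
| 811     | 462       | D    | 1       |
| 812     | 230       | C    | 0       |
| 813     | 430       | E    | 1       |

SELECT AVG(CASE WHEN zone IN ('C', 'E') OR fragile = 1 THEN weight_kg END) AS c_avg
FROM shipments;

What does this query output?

365

ship_id=800: ✓ → 222
ship_id=801: ✓ → 662
ship_id=802: ✗
ship_id=803: ✗
ship_id=804: ✗
ship_id=805: ✗
ship_id=806: ✗
ship_id=807: ✓ → 325
ship_id=808: ✓ → 504
ship_id=809: ✓ → 85
ship_id=810: ✗
ship_id=811: ✓ → 462
ship_id=812: ✓ → 230
ship_id=813: ✓ → 430
c_avg = (222 + 662 + 325 + 504 + 85 + 462 + 230 + 430) / 8 = 365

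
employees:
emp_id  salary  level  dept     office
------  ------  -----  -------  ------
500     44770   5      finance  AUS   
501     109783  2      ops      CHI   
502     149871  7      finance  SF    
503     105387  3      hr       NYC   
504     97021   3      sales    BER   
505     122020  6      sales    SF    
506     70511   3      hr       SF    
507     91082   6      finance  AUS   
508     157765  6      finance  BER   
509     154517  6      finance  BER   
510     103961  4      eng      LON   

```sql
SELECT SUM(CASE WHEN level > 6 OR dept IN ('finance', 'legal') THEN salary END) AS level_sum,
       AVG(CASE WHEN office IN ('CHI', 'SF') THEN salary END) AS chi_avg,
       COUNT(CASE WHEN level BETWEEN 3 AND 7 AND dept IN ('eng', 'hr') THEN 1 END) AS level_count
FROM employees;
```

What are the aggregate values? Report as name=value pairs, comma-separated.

[level_sum: level > 6 OR dept IN ('finance', 'legal')]
emp_id=500: ✓ → 44770
emp_id=501: ✗
emp_id=502: ✓ → 149871
emp_id=503: ✗
emp_id=504: ✗
emp_id=505: ✗
emp_id=506: ✗
emp_id=507: ✓ → 91082
emp_id=508: ✓ → 157765
emp_id=509: ✓ → 154517
emp_id=510: ✗
level_sum = 44770 + 149871 + 91082 + 157765 + 154517 = 598005
—
[chi_avg: office IN ('CHI', 'SF')]
emp_id=500: ✗
emp_id=501: ✓ → 109783
emp_id=502: ✓ → 149871
emp_id=503: ✗
emp_id=504: ✗
emp_id=505: ✓ → 122020
emp_id=506: ✓ → 70511
emp_id=507: ✗
emp_id=508: ✗
emp_id=509: ✗
emp_id=510: ✗
chi_avg = (109783 + 149871 + 122020 + 70511) / 4 = 113046.25
—
[level_count: level BETWEEN 3 AND 7 AND dept IN ('eng', 'hr')]
emp_id=500: ✗
emp_id=501: ✗
emp_id=502: ✗
emp_id=503: ✓ → 1
emp_id=504: ✗
emp_id=505: ✗
emp_id=506: ✓ → 1
emp_id=507: ✗
emp_id=508: ✗
emp_id=509: ✗
emp_id=510: ✓ → 1
level_count = COUNT(1, 1, 1) = 3

level_sum=598005, chi_avg=113046.25, level_count=3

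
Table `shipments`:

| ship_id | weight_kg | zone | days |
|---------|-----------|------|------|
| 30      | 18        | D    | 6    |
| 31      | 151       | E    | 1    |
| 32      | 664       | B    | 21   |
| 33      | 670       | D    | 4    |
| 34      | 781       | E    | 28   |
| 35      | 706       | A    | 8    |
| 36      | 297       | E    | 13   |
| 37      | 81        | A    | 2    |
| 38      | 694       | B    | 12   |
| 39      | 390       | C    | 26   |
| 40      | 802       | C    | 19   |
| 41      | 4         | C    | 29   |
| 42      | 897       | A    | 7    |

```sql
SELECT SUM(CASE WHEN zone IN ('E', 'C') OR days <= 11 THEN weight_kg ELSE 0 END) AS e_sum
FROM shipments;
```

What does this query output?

4797

ship_id=30: ✓ → 18
ship_id=31: ✓ → 151
ship_id=32: ✗
ship_id=33: ✓ → 670
ship_id=34: ✓ → 781
ship_id=35: ✓ → 706
ship_id=36: ✓ → 297
ship_id=37: ✓ → 81
ship_id=38: ✗
ship_id=39: ✓ → 390
ship_id=40: ✓ → 802
ship_id=41: ✓ → 4
ship_id=42: ✓ → 897
e_sum = 18 + 151 + 670 + 781 + 706 + 297 + 81 + 390 + 802 + 4 + 897 = 4797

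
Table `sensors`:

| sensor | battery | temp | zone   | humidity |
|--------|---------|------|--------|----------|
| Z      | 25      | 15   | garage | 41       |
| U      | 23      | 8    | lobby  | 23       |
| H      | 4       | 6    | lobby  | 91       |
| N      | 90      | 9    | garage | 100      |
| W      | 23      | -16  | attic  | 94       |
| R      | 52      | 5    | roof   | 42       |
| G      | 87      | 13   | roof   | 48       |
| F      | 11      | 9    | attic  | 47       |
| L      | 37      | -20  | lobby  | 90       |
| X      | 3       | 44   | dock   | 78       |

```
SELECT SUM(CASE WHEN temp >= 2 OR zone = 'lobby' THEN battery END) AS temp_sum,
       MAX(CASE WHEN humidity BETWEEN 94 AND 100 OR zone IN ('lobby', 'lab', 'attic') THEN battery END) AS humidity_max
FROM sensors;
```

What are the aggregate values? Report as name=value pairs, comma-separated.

temp_sum=332, humidity_max=90

[temp_sum: temp >= 2 OR zone = 'lobby']
sensor=Z: ✓ → 25
sensor=U: ✓ → 23
sensor=H: ✓ → 4
sensor=N: ✓ → 90
sensor=W: ✗
sensor=R: ✓ → 52
sensor=G: ✓ → 87
sensor=F: ✓ → 11
sensor=L: ✓ → 37
sensor=X: ✓ → 3
temp_sum = 25 + 23 + 4 + 90 + 52 + 87 + 11 + 37 + 3 = 332
—
[humidity_max: humidity BETWEEN 94 AND 100 OR zone IN ('lobby', 'lab', 'attic')]
sensor=Z: ✗
sensor=U: ✓ → 23
sensor=H: ✓ → 4
sensor=N: ✓ → 90
sensor=W: ✓ → 23
sensor=R: ✗
sensor=G: ✗
sensor=F: ✓ → 11
sensor=L: ✓ → 37
sensor=X: ✗
humidity_max = MAX(23, 4, 90, 23, 11, 37) = 90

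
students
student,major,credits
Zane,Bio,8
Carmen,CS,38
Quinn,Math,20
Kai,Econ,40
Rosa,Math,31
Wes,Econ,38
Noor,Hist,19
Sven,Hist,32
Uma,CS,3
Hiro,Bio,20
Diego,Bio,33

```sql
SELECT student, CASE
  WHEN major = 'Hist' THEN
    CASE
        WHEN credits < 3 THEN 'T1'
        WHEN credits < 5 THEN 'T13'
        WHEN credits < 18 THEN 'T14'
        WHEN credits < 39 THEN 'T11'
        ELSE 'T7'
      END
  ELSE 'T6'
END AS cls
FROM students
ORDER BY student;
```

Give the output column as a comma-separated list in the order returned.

student=Carmen: major='CS' → outer ELSE → T6
student=Diego: major='Bio' → outer ELSE → T6
student=Hiro: major='Bio' → outer ELSE → T6
student=Kai: major='Econ' → outer ELSE → T6
student=Noor: major='Hist' → inner[credits < 39] → T11
student=Quinn: major='Math' → outer ELSE → T6
student=Rosa: major='Math' → outer ELSE → T6
student=Sven: major='Hist' → inner[credits < 39] → T11
student=Uma: major='CS' → outer ELSE → T6
student=Wes: major='Econ' → outer ELSE → T6
student=Zane: major='Bio' → outer ELSE → T6

T6, T6, T6, T6, T11, T6, T6, T11, T6, T6, T6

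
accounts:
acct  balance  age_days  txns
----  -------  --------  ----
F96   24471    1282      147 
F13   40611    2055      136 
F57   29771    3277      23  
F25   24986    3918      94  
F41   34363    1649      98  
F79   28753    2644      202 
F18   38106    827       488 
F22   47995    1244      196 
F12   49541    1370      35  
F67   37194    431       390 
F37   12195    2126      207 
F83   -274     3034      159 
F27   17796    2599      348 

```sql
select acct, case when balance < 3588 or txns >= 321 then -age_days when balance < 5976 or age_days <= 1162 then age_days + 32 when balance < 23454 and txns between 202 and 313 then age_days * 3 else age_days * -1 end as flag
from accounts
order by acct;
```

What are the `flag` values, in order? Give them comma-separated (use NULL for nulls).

acct=F12: ELSE → -1370
acct=F13: ELSE → -2055
acct=F18: balance < 3588 or txns >= 321 → -827
acct=F22: ELSE → -1244
acct=F25: ELSE → -3918
acct=F27: balance < 3588 or txns >= 321 → -2599
acct=F37: balance < 23454 and txns between 202 and 313 → 6378
acct=F41: ELSE → -1649
acct=F57: ELSE → -3277
acct=F67: balance < 3588 or txns >= 321 → -431
acct=F79: ELSE → -2644
acct=F83: balance < 3588 or txns >= 321 → -3034
acct=F96: ELSE → -1282

-1370, -2055, -827, -1244, -3918, -2599, 6378, -1649, -3277, -431, -2644, -3034, -1282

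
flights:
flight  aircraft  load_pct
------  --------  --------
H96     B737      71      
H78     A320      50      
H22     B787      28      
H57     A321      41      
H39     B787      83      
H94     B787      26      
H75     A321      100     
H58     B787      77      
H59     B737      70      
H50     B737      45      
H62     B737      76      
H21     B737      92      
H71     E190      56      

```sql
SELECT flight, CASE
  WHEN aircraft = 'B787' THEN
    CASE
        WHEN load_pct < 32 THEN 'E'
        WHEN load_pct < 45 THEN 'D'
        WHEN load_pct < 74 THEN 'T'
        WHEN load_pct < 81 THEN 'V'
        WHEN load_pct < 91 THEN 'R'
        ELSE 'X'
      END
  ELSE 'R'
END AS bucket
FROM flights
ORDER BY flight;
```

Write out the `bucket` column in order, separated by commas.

flight=H21: aircraft='B737' → outer ELSE → R
flight=H22: aircraft='B787' → inner[load_pct < 32] → E
flight=H39: aircraft='B787' → inner[load_pct < 91] → R
flight=H50: aircraft='B737' → outer ELSE → R
flight=H57: aircraft='A321' → outer ELSE → R
flight=H58: aircraft='B787' → inner[load_pct < 81] → V
flight=H59: aircraft='B737' → outer ELSE → R
flight=H62: aircraft='B737' → outer ELSE → R
flight=H71: aircraft='E190' → outer ELSE → R
flight=H75: aircraft='A321' → outer ELSE → R
flight=H78: aircraft='A320' → outer ELSE → R
flight=H94: aircraft='B787' → inner[load_pct < 32] → E
flight=H96: aircraft='B737' → outer ELSE → R

R, E, R, R, R, V, R, R, R, R, R, E, R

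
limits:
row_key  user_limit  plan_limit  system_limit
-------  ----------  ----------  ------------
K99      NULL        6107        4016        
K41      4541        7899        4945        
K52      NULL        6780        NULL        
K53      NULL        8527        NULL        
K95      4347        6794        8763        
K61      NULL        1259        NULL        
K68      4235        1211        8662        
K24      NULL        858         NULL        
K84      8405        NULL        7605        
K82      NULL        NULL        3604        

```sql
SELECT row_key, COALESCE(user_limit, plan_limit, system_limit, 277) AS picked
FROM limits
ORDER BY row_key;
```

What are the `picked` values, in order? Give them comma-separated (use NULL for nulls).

row_key=K24: user_limit=NULL, plan_limit=858 → 858
row_key=K41: user_limit=4541 → 4541
row_key=K52: user_limit=NULL, plan_limit=6780 → 6780
row_key=K53: user_limit=NULL, plan_limit=8527 → 8527
row_key=K61: user_limit=NULL, plan_limit=1259 → 1259
row_key=K68: user_limit=4235 → 4235
row_key=K82: user_limit=NULL, plan_limit=NULL, system_limit=3604 → 3604
row_key=K84: user_limit=8405 → 8405
row_key=K95: user_limit=4347 → 4347
row_key=K99: user_limit=NULL, plan_limit=6107 → 6107

858, 4541, 6780, 8527, 1259, 4235, 3604, 8405, 4347, 6107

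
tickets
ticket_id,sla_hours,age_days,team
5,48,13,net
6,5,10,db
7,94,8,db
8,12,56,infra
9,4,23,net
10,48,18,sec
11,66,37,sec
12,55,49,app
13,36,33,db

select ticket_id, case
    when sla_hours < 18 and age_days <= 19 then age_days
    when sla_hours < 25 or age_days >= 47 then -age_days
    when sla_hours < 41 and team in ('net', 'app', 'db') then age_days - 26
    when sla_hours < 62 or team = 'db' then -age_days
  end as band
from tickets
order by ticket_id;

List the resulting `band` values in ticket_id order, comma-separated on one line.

ticket_id=5: sla_hours < 62 or team = 'db' → -13
ticket_id=6: sla_hours < 18 and age_days <= 19 → 10
ticket_id=7: sla_hours < 62 or team = 'db' → -8
ticket_id=8: sla_hours < 25 or age_days >= 47 → -56
ticket_id=9: sla_hours < 25 or age_days >= 47 → -23
ticket_id=10: sla_hours < 62 or team = 'db' → -18
ticket_id=11: (no match → NULL) → NULL
ticket_id=12: sla_hours < 25 or age_days >= 47 → -49
ticket_id=13: sla_hours < 41 and team in ('net', 'app', 'db') → 7

-13, 10, -8, -56, -23, -18, NULL, -49, 7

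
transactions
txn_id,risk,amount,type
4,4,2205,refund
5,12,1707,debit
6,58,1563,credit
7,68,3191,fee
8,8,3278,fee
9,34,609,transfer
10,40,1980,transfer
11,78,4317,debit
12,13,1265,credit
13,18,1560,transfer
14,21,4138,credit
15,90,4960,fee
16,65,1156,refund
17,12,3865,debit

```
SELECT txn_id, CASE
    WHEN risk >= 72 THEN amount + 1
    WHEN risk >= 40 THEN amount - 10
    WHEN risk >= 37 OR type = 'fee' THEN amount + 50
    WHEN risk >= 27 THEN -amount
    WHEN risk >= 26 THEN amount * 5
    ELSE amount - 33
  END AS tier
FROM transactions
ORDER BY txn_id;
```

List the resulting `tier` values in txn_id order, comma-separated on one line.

txn_id=4: ELSE → 2172
txn_id=5: ELSE → 1674
txn_id=6: risk >= 40 → 1553
txn_id=7: risk >= 40 → 3181
txn_id=8: risk >= 37 OR type = 'fee' → 3328
txn_id=9: risk >= 27 → -609
txn_id=10: risk >= 40 → 1970
txn_id=11: risk >= 72 → 4318
txn_id=12: ELSE → 1232
txn_id=13: ELSE → 1527
txn_id=14: ELSE → 4105
txn_id=15: risk >= 72 → 4961
txn_id=16: risk >= 40 → 1146
txn_id=17: ELSE → 3832

2172, 1674, 1553, 3181, 3328, -609, 1970, 4318, 1232, 1527, 4105, 4961, 1146, 3832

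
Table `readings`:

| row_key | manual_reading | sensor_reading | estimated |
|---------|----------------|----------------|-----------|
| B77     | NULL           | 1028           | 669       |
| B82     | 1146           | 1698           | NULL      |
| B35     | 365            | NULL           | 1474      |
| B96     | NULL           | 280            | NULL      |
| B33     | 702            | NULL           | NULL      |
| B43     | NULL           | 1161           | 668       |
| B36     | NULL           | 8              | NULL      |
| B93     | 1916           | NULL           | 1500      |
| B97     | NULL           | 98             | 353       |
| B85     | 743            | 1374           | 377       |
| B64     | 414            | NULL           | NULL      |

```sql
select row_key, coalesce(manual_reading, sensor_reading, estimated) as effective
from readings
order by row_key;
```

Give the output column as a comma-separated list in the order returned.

row_key=B33: manual_reading=702 → 702
row_key=B35: manual_reading=365 → 365
row_key=B36: manual_reading=NULL, sensor_reading=8 → 8
row_key=B43: manual_reading=NULL, sensor_reading=1161 → 1161
row_key=B64: manual_reading=414 → 414
row_key=B77: manual_reading=NULL, sensor_reading=1028 → 1028
row_key=B82: manual_reading=1146 → 1146
row_key=B85: manual_reading=743 → 743
row_key=B93: manual_reading=1916 → 1916
row_key=B96: manual_reading=NULL, sensor_reading=280 → 280
row_key=B97: manual_reading=NULL, sensor_reading=98 → 98

702, 365, 8, 1161, 414, 1028, 1146, 743, 1916, 280, 98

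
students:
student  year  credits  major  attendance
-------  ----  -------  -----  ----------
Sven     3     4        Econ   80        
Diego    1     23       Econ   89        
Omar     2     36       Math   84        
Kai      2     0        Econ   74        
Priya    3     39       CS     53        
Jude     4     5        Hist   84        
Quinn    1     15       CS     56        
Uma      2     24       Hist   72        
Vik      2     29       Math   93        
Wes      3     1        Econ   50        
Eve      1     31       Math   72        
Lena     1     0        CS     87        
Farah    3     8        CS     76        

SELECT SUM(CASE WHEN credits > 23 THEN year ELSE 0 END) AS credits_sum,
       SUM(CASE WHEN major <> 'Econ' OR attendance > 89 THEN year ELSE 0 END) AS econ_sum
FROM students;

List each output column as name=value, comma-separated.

[credits_sum: credits > 23]
student=Sven: ✗
student=Diego: ✗
student=Omar: ✓ → 2
student=Kai: ✗
student=Priya: ✓ → 3
student=Jude: ✗
student=Quinn: ✗
student=Uma: ✓ → 2
student=Vik: ✓ → 2
student=Wes: ✗
student=Eve: ✓ → 1
student=Lena: ✗
student=Farah: ✗
credits_sum = 2 + 3 + 2 + 2 + 1 = 10
—
[econ_sum: major <> 'Econ' OR attendance > 89]
student=Sven: ✗
student=Diego: ✗
student=Omar: ✓ → 2
student=Kai: ✗
student=Priya: ✓ → 3
student=Jude: ✓ → 4
student=Quinn: ✓ → 1
student=Uma: ✓ → 2
student=Vik: ✓ → 2
student=Wes: ✗
student=Eve: ✓ → 1
student=Lena: ✓ → 1
student=Farah: ✓ → 3
econ_sum = 2 + 3 + 4 + 1 + 2 + 2 + 1 + 1 + 3 = 19

credits_sum=10, econ_sum=19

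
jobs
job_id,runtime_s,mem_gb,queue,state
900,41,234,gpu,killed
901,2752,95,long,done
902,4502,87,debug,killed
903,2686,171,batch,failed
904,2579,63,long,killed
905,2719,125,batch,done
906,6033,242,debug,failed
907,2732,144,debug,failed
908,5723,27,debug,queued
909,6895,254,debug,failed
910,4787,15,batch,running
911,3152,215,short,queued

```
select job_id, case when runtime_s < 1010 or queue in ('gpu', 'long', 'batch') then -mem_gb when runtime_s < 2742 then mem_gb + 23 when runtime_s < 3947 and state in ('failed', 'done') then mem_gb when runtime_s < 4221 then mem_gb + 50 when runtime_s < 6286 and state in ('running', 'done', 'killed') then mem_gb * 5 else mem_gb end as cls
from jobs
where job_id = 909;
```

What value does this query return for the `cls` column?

254

job_id = 909: runtime_s=6895, mem_gb=254, queue=debug, state=failed.
runtime_s < 1010 or queue in ('gpu', 'long', 'batch') → false
runtime_s < 2742 → false
runtime_s < 3947 and state in ('failed', 'done') → false
runtime_s < 4221 → false
runtime_s < 6286 and state in ('running', 'done', 'killed') → false
No prior WHEN matched → ELSE → 254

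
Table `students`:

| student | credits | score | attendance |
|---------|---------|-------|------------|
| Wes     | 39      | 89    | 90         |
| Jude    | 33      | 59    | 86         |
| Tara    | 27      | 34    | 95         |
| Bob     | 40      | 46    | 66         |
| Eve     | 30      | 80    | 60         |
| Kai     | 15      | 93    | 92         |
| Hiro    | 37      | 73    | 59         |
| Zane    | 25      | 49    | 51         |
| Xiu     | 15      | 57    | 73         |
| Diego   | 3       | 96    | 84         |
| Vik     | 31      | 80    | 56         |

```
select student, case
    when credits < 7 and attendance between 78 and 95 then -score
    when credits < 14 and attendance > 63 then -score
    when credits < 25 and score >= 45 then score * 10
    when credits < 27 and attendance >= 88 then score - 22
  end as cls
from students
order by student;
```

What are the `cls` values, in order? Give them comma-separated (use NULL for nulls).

NULL, -96, NULL, NULL, NULL, 930, NULL, NULL, NULL, 570, NULL

student=Bob: (no match → NULL) → NULL
student=Diego: credits < 7 and attendance between 78 and 95 → -96
student=Eve: (no match → NULL) → NULL
student=Hiro: (no match → NULL) → NULL
student=Jude: (no match → NULL) → NULL
student=Kai: credits < 25 and score >= 45 → 930
student=Tara: (no match → NULL) → NULL
student=Vik: (no match → NULL) → NULL
student=Wes: (no match → NULL) → NULL
student=Xiu: credits < 25 and score >= 45 → 570
student=Zane: (no match → NULL) → NULL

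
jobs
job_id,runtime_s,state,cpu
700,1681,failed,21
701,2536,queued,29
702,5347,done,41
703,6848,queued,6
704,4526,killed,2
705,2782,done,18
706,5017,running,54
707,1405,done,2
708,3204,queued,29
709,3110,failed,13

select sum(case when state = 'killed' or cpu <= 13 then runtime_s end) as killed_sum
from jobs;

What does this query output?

15889

job_id=700: ✗
job_id=701: ✗
job_id=702: ✗
job_id=703: ✓ → 6848
job_id=704: ✓ → 4526
job_id=705: ✗
job_id=706: ✗
job_id=707: ✓ → 1405
job_id=708: ✗
job_id=709: ✓ → 3110
killed_sum = 6848 + 4526 + 1405 + 3110 = 15889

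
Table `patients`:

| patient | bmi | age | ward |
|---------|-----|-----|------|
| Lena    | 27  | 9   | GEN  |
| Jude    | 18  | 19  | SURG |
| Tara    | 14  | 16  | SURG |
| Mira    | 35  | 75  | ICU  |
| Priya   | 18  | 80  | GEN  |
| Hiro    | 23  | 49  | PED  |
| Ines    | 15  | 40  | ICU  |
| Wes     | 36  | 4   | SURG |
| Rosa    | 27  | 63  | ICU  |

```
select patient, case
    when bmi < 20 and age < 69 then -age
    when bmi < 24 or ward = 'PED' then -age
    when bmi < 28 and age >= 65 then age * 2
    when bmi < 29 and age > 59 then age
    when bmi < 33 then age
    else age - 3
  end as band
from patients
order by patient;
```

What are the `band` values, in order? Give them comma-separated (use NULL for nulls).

patient=Hiro: bmi < 24 or ward = 'PED' → -49
patient=Ines: bmi < 20 and age < 69 → -40
patient=Jude: bmi < 20 and age < 69 → -19
patient=Lena: bmi < 33 → 9
patient=Mira: ELSE → 72
patient=Priya: bmi < 24 or ward = 'PED' → -80
patient=Rosa: bmi < 29 and age > 59 → 63
patient=Tara: bmi < 20 and age < 69 → -16
patient=Wes: ELSE → 1

-49, -40, -19, 9, 72, -80, 63, -16, 1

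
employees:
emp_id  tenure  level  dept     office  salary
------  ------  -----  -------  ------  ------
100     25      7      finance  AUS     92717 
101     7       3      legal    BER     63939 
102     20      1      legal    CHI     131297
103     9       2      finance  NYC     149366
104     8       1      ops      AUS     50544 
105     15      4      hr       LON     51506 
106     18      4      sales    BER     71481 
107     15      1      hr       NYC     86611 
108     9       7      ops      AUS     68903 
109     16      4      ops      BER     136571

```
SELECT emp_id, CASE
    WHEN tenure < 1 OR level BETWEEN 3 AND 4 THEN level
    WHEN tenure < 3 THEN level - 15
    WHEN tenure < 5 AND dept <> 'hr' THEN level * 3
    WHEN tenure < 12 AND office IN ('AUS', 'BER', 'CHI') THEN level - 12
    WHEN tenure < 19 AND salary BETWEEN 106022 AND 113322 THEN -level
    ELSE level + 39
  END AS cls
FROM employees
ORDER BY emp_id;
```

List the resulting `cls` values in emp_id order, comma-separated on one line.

46, 3, 40, 41, -11, 4, 4, 40, -5, 4

emp_id=100: ELSE → 46
emp_id=101: tenure < 1 OR level BETWEEN 3 AND 4 → 3
emp_id=102: ELSE → 40
emp_id=103: ELSE → 41
emp_id=104: tenure < 12 AND office IN ('AUS', 'BER', 'CHI') → -11
emp_id=105: tenure < 1 OR level BETWEEN 3 AND 4 → 4
emp_id=106: tenure < 1 OR level BETWEEN 3 AND 4 → 4
emp_id=107: ELSE → 40
emp_id=108: tenure < 12 AND office IN ('AUS', 'BER', 'CHI') → -5
emp_id=109: tenure < 1 OR level BETWEEN 3 AND 4 → 4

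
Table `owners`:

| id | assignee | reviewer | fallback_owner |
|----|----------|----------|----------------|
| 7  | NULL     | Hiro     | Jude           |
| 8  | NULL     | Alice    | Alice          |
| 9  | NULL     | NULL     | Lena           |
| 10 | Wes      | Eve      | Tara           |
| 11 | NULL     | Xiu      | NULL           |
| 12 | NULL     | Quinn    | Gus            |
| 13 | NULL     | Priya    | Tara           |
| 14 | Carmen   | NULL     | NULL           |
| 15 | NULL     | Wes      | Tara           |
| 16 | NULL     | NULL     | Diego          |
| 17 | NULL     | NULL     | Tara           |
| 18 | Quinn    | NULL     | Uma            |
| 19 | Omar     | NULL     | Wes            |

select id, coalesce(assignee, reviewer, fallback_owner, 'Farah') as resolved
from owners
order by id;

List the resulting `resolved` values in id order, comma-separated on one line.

Hiro, Alice, Lena, Wes, Xiu, Quinn, Priya, Carmen, Wes, Diego, Tara, Quinn, Omar

id=7: assignee=NULL, reviewer=Hiro → Hiro
id=8: assignee=NULL, reviewer=Alice → Alice
id=9: assignee=NULL, reviewer=NULL, fallback_owner=Lena → Lena
id=10: assignee=Wes → Wes
id=11: assignee=NULL, reviewer=Xiu → Xiu
id=12: assignee=NULL, reviewer=Quinn → Quinn
id=13: assignee=NULL, reviewer=Priya → Priya
id=14: assignee=Carmen → Carmen
id=15: assignee=NULL, reviewer=Wes → Wes
id=16: assignee=NULL, reviewer=NULL, fallback_owner=Diego → Diego
id=17: assignee=NULL, reviewer=NULL, fallback_owner=Tara → Tara
id=18: assignee=Quinn → Quinn
id=19: assignee=Omar → Omar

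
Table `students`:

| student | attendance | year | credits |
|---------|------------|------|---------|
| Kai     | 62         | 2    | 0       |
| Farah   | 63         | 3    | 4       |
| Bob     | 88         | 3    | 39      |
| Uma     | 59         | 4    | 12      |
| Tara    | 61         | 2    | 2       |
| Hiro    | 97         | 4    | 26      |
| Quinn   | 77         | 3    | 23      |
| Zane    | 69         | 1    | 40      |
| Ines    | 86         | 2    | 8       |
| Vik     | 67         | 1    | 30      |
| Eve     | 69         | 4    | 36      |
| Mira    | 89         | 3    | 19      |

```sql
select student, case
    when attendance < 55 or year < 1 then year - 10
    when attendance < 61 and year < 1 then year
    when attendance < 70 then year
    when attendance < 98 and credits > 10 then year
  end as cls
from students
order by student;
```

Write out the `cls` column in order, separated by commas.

student=Bob: attendance < 98 and credits > 10 → 3
student=Eve: attendance < 70 → 4
student=Farah: attendance < 70 → 3
student=Hiro: attendance < 98 and credits > 10 → 4
student=Ines: (no match → NULL) → NULL
student=Kai: attendance < 70 → 2
student=Mira: attendance < 98 and credits > 10 → 3
student=Quinn: attendance < 98 and credits > 10 → 3
student=Tara: attendance < 70 → 2
student=Uma: attendance < 70 → 4
student=Vik: attendance < 70 → 1
student=Zane: attendance < 70 → 1

3, 4, 3, 4, NULL, 2, 3, 3, 2, 4, 1, 1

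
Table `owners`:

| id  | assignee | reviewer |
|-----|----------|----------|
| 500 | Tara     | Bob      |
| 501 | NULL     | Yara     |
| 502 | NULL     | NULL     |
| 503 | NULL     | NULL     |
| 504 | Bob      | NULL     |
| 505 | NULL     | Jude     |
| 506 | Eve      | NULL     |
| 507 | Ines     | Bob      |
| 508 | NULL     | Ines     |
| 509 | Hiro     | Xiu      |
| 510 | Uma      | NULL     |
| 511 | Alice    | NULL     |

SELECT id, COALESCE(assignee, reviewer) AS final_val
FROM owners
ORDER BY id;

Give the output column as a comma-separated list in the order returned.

id=500: assignee=Tara → Tara
id=501: assignee=NULL, reviewer=Yara → Yara
id=502: assignee=NULL, reviewer=NULL (all NULL) → NULL
id=503: assignee=NULL, reviewer=NULL (all NULL) → NULL
id=504: assignee=Bob → Bob
id=505: assignee=NULL, reviewer=Jude → Jude
id=506: assignee=Eve → Eve
id=507: assignee=Ines → Ines
id=508: assignee=NULL, reviewer=Ines → Ines
id=509: assignee=Hiro → Hiro
id=510: assignee=Uma → Uma
id=511: assignee=Alice → Alice

Tara, Yara, NULL, NULL, Bob, Jude, Eve, Ines, Ines, Hiro, Uma, Alice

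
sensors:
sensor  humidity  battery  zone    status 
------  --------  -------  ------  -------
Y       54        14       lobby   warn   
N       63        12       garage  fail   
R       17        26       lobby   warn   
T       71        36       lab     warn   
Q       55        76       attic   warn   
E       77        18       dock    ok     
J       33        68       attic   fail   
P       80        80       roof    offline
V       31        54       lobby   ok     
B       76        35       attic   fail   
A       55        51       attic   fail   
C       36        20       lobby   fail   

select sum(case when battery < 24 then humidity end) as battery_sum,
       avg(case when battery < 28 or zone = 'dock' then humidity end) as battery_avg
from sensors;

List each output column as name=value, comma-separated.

battery_sum=230, battery_avg=49.4

[battery_sum: battery < 24]
sensor=Y: ✓ → 54
sensor=N: ✓ → 63
sensor=R: ✗
sensor=T: ✗
sensor=Q: ✗
sensor=E: ✓ → 77
sensor=J: ✗
sensor=P: ✗
sensor=V: ✗
sensor=B: ✗
sensor=A: ✗
sensor=C: ✓ → 36
battery_sum = 54 + 63 + 77 + 36 = 230
—
[battery_avg: battery < 28 or zone = 'dock']
sensor=Y: ✓ → 54
sensor=N: ✓ → 63
sensor=R: ✓ → 17
sensor=T: ✗
sensor=Q: ✗
sensor=E: ✓ → 77
sensor=J: ✗
sensor=P: ✗
sensor=V: ✗
sensor=B: ✗
sensor=A: ✗
sensor=C: ✓ → 36
battery_avg = (54 + 63 + 17 + 77 + 36) / 5 = 49.4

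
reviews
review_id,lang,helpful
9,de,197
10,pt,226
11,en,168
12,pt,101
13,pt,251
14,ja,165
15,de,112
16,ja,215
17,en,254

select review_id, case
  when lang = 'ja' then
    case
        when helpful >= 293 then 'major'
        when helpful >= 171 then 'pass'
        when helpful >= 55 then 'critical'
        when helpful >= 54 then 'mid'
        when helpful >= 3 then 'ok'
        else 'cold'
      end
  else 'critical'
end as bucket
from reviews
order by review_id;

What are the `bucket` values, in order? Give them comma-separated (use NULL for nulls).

critical, critical, critical, critical, critical, critical, critical, pass, critical

review_id=9: lang='de' → outer ELSE → critical
review_id=10: lang='pt' → outer ELSE → critical
review_id=11: lang='en' → outer ELSE → critical
review_id=12: lang='pt' → outer ELSE → critical
review_id=13: lang='pt' → outer ELSE → critical
review_id=14: lang='ja' → inner[helpful >= 55] → critical
review_id=15: lang='de' → outer ELSE → critical
review_id=16: lang='ja' → inner[helpful >= 171] → pass
review_id=17: lang='en' → outer ELSE → critical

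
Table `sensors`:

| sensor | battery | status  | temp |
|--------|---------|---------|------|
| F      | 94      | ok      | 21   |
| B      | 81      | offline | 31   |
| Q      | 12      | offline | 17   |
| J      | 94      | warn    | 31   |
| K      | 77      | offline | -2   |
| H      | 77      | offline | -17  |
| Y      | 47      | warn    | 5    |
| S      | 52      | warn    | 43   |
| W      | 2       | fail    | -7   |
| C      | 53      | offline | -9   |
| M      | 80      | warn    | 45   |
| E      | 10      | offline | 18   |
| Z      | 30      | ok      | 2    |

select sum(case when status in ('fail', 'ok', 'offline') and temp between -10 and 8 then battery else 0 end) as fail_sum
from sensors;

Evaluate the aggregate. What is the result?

162

sensor=F: ✗
sensor=B: ✗
sensor=Q: ✗
sensor=J: ✗
sensor=K: ✓ → 77
sensor=H: ✗
sensor=Y: ✗
sensor=S: ✗
sensor=W: ✓ → 2
sensor=C: ✓ → 53
sensor=M: ✗
sensor=E: ✗
sensor=Z: ✓ → 30
fail_sum = 77 + 2 + 53 + 30 = 162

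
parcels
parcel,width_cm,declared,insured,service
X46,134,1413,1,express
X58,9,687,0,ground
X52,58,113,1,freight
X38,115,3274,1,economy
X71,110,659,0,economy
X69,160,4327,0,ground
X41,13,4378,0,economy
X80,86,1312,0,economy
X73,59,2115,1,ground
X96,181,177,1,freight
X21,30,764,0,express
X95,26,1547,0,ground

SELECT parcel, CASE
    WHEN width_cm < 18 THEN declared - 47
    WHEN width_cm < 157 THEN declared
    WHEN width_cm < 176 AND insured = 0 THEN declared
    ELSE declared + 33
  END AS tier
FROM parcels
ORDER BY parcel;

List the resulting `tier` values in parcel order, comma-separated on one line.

764, 3274, 4331, 1413, 113, 640, 4327, 659, 2115, 1312, 1547, 210

parcel=X21: width_cm < 157 → 764
parcel=X38: width_cm < 157 → 3274
parcel=X41: width_cm < 18 → 4331
parcel=X46: width_cm < 157 → 1413
parcel=X52: width_cm < 157 → 113
parcel=X58: width_cm < 18 → 640
parcel=X69: width_cm < 176 AND insured = 0 → 4327
parcel=X71: width_cm < 157 → 659
parcel=X73: width_cm < 157 → 2115
parcel=X80: width_cm < 157 → 1312
parcel=X95: width_cm < 157 → 1547
parcel=X96: ELSE → 210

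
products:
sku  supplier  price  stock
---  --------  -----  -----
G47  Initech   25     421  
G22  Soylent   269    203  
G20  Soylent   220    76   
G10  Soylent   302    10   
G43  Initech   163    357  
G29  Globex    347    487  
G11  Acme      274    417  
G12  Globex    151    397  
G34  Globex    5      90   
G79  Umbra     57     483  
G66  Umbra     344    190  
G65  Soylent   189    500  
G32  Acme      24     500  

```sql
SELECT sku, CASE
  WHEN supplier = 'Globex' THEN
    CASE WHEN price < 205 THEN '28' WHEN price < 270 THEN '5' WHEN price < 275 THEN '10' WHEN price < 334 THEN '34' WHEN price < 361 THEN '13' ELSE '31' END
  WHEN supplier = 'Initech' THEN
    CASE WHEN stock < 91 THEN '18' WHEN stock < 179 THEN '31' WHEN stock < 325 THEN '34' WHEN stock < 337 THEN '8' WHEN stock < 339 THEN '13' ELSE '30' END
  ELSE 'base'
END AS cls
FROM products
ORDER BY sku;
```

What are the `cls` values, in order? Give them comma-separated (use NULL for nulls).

base, base, 28, base, base, 13, base, 28, 30, 30, base, base, base

sku=G10: supplier='Soylent' → outer ELSE → base
sku=G11: supplier='Acme' → outer ELSE → base
sku=G12: supplier='Globex' → inner[price < 205] → 28
sku=G20: supplier='Soylent' → outer ELSE → base
sku=G22: supplier='Soylent' → outer ELSE → base
sku=G29: supplier='Globex' → inner[price < 361] → 13
sku=G32: supplier='Acme' → outer ELSE → base
sku=G34: supplier='Globex' → inner[price < 205] → 28
sku=G43: supplier='Initech' → inner[ELSE] → 30
sku=G47: supplier='Initech' → inner[ELSE] → 30
sku=G65: supplier='Soylent' → outer ELSE → base
sku=G66: supplier='Umbra' → outer ELSE → base
sku=G79: supplier='Umbra' → outer ELSE → base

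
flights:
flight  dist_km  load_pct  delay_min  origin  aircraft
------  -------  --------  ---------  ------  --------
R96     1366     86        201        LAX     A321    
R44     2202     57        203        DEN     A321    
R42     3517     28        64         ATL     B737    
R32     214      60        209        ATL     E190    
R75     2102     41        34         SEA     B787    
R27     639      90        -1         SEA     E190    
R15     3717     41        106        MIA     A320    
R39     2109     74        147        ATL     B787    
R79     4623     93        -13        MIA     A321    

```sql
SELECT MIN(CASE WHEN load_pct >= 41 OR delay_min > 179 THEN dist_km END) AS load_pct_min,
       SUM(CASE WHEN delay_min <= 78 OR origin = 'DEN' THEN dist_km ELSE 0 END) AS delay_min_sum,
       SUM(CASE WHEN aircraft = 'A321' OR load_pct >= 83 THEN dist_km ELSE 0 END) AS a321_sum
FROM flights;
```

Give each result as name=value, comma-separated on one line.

[load_pct_min: load_pct >= 41 OR delay_min > 179]
flight=R96: ✓ → 1366
flight=R44: ✓ → 2202
flight=R42: ✗
flight=R32: ✓ → 214
flight=R75: ✓ → 2102
flight=R27: ✓ → 639
flight=R15: ✓ → 3717
flight=R39: ✓ → 2109
flight=R79: ✓ → 4623
load_pct_min = MIN(1366, 2202, 214, 2102, 639, 3717, 2109, 4623) = 214
—
[delay_min_sum: delay_min <= 78 OR origin = 'DEN']
flight=R96: ✗
flight=R44: ✓ → 2202
flight=R42: ✓ → 3517
flight=R32: ✗
flight=R75: ✓ → 2102
flight=R27: ✓ → 639
flight=R15: ✗
flight=R39: ✗
flight=R79: ✓ → 4623
delay_min_sum = 2202 + 3517 + 2102 + 639 + 4623 = 13083
—
[a321_sum: aircraft = 'A321' OR load_pct >= 83]
flight=R96: ✓ → 1366
flight=R44: ✓ → 2202
flight=R42: ✗
flight=R32: ✗
flight=R75: ✗
flight=R27: ✓ → 639
flight=R15: ✗
flight=R39: ✗
flight=R79: ✓ → 4623
a321_sum = 1366 + 2202 + 639 + 4623 = 8830

load_pct_min=214, delay_min_sum=13083, a321_sum=8830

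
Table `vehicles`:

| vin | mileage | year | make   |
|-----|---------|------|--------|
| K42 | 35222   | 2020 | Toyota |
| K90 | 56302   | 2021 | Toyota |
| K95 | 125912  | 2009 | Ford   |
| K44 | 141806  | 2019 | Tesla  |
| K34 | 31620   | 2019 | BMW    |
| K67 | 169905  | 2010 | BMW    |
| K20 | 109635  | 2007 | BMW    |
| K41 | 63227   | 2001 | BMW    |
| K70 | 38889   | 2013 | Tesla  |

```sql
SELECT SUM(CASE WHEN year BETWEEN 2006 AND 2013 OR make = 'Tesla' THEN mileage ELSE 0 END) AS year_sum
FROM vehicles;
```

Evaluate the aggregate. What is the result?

586147

vin=K42: ✗
vin=K90: ✗
vin=K95: ✓ → 125912
vin=K44: ✓ → 141806
vin=K34: ✗
vin=K67: ✓ → 169905
vin=K20: ✓ → 109635
vin=K41: ✗
vin=K70: ✓ → 38889
year_sum = 125912 + 141806 + 169905 + 109635 + 38889 = 586147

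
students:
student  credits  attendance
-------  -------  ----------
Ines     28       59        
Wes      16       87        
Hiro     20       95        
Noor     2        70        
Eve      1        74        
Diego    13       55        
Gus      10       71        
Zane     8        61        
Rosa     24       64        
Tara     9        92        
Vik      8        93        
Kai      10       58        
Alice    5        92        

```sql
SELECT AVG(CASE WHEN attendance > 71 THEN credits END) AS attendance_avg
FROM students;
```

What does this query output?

9.8333333333

student=Ines: ✗
student=Wes: ✓ → 16
student=Hiro: ✓ → 20
student=Noor: ✗
student=Eve: ✓ → 1
student=Diego: ✗
student=Gus: ✗
student=Zane: ✗
student=Rosa: ✗
student=Tara: ✓ → 9
student=Vik: ✓ → 8
student=Kai: ✗
student=Alice: ✓ → 5
attendance_avg = (16 + 20 + 1 + 9 + 8 + 5) / 6 = 9.8333333333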